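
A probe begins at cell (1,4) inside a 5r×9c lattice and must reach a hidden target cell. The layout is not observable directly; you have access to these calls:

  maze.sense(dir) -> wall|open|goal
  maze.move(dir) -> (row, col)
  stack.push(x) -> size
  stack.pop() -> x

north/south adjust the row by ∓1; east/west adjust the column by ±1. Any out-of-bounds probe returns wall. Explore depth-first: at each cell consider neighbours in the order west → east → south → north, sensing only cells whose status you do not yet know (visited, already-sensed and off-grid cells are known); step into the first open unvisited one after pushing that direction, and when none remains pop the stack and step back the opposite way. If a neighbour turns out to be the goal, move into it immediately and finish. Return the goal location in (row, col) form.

$ maze.sense dir=west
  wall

$ maze.sense dir=east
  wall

$ maze.sense dir=south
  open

$ stack.push x=south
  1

$ maze.move dir=south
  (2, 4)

$ maze.sense dir=west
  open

$ stack.push x=west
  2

$ maze.move dir=west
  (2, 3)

$ maze.sense dir=west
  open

$ stack.push x=west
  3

$ maze.move dir=west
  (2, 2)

$ maze.sense dir=west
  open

$ stack.push x=west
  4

$ maze.move dir=west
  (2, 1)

$ maze.sense dir=west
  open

$ stack.push x=west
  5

$ maze.move dir=west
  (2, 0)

$ maze.sense dir=south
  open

$ stack.push x=south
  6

$ maze.move dir=south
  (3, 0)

$ maze.sense dir=east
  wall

$ maze.sense dir=south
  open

$ stack.push x=south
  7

$ maze.move dir=south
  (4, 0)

$ maze.sense dir=east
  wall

$ stack.pop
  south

$ maze.move dir=north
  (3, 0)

$ stack.pop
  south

$ maze.move dir=north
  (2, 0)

$ maze.sense dir=north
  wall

$ stack.pop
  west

$ maze.move dir=east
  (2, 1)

$ maze.sense dir=north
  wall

$ stack.pop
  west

$ maze.move dir=east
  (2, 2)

$ maze.sense dir=south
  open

$ stack.push x=south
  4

$ maze.move dir=south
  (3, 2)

$ maze.sense dir=east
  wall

$ maze.sense dir=south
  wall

$ stack.pop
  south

$ maze.move dir=north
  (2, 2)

$ maze.sense dir=north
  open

$ stack.push x=north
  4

$ maze.move dir=north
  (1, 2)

$ maze.sense dir=north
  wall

$ stack.pop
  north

$ maze.move dir=south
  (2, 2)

$ stack.pop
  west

$ maze.move dir=east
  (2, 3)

$ stack.pop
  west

$ maze.move dir=east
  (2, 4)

$ maze.sense dir=east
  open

$ stack.push x=east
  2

$ maze.move dir=east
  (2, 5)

$ maze.sense dir=east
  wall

$ maze.sense dir=south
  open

$ stack.push x=south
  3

$ maze.move dir=south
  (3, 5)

$ maze.sense dir=west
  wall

$ maze.sense dir=east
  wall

$ maze.sense dir=south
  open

$ stack.push x=south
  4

$ maze.move dir=south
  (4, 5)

$ maze.sense dir=west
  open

$ stack.push x=west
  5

$ maze.move dir=west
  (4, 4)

$ maze.sense dir=west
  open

$ stack.push x=west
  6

$ maze.move dir=west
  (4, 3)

$ stack.pop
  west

$ maze.move dir=east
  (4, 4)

$ stack.pop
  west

$ maze.move dir=east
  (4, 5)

$ maze.sense dir=east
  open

$ stack.push x=east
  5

$ maze.move dir=east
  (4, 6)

$ maze.sense dir=east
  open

$ stack.push x=east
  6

$ maze.move dir=east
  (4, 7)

$ maze.sense dir=east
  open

$ stack.push x=east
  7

$ maze.move dir=east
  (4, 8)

$ maze.sense dir=north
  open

$ stack.push x=north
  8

$ maze.move dir=north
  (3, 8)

$ maze.sense dir=west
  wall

$ maze.sense dir=north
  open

$ stack.push x=north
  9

$ maze.move dir=north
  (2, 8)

$ maze.sense dir=west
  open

$ stack.push x=west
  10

$ maze.move dir=west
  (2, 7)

$ maze.sense dir=north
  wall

$ stack.pop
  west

$ maze.move dir=east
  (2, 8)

$ maze.sense dir=north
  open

$ stack.push x=north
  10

$ maze.move dir=north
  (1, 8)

$ maze.sense dir=north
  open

$ stack.push x=north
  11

$ maze.move dir=north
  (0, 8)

$ maze.sense dir=west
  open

$ stack.push x=west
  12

$ maze.move dir=west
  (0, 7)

$ maze.sense dir=west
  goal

$ maze.move dir=west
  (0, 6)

Answer: (0, 6)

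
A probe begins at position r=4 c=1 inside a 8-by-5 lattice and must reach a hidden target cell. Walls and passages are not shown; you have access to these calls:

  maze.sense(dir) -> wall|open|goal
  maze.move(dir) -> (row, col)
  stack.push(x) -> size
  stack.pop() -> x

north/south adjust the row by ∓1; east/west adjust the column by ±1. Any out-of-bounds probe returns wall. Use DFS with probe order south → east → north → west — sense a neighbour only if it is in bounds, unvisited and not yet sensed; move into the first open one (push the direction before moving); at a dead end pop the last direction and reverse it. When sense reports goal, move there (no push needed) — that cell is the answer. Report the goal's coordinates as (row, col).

Step: maze.sense[dir: south]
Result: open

Step: stack.push[x: south]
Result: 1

Step: maze.move[dir: south]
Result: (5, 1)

Step: maze.sense[dir: south]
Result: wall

Step: maze.sense[dir: east]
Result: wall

Step: maze.sense[dir: west]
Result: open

Step: stack.push[x: west]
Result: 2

Step: maze.move[dir: west]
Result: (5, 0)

Step: maze.sense[dir: south]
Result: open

Step: stack.push[x: south]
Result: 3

Step: maze.move[dir: south]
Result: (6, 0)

Step: maze.sense[dir: south]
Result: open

Step: stack.push[x: south]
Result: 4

Step: maze.move[dir: south]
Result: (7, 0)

Step: maze.sense[dir: east]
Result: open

Step: stack.push[x: east]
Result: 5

Step: maze.move[dir: east]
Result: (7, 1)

Step: maze.sense[dir: east]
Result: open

Step: stack.push[x: east]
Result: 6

Step: maze.move[dir: east]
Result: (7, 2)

Step: maze.sense[dir: east]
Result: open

Step: stack.push[x: east]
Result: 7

Step: maze.move[dir: east]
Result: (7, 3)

Step: maze.sense[dir: east]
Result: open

Step: stack.push[x: east]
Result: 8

Step: maze.move[dir: east]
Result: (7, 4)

Step: maze.sense[dir: north]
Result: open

Step: stack.push[x: north]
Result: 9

Step: maze.move[dir: north]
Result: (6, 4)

Step: maze.sense[dir: north]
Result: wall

Step: maze.sense[dir: west]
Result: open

Step: stack.push[x: west]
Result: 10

Step: maze.move[dir: west]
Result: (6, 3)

Step: maze.sense[dir: north]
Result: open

Step: stack.push[x: north]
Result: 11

Step: maze.move[dir: north]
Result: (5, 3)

Step: maze.sense[dir: north]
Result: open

Step: stack.push[x: north]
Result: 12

Step: maze.move[dir: north]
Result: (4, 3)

Step: maze.sense[dir: east]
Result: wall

Step: maze.sense[dir: north]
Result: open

Step: stack.push[x: north]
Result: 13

Step: maze.move[dir: north]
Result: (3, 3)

Step: maze.sense[dir: east]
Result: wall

Step: maze.sense[dir: north]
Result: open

Step: stack.push[x: north]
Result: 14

Step: maze.move[dir: north]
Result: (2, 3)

Step: maze.sense[dir: east]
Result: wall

Step: maze.sense[dir: north]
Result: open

Step: stack.push[x: north]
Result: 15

Step: maze.move[dir: north]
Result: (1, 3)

Step: maze.sense[dir: east]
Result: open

Step: stack.push[x: east]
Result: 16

Step: maze.move[dir: east]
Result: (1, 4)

Step: maze.sense[dir: north]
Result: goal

Step: maze.move[dir: north]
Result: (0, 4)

Answer: (0, 4)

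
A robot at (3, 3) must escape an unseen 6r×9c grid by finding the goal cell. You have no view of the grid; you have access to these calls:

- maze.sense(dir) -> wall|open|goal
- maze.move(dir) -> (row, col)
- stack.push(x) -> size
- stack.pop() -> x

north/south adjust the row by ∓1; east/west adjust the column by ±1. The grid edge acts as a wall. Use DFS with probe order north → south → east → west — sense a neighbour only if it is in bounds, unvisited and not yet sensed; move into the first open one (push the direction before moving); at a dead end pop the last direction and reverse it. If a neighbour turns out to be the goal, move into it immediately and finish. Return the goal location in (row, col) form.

Then maze.sense on north, which returns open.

Calling stack.push on north, and get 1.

Invoking maze.move on north, and see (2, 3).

Next I call maze.sense on north, : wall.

I try maze.sense on east, — result: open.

Invoking stack.push on east, : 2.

Calling maze.move on east, → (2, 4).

I try maze.sense on north, and observe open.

Then stack.push on north, giving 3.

I call maze.move on north, which returns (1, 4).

I try maze.sense on north, and get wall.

I invoke maze.sense on east, → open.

I use stack.push on east, giving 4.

Calling maze.move on east, and see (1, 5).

I try maze.sense on north, and observe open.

Then stack.push on north, : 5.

I run maze.move on north, : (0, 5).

Next I call maze.sense on east, → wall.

I run stack.pop, which returns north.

I use maze.move on south, and see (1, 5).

I run maze.sense on south, giving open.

Invoking stack.push on south, — result: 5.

Calling maze.move on south, giving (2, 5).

Then maze.sense on south, : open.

Calling stack.push on south, and see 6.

Calling maze.move on south, yielding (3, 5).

Invoking maze.sense on south, which returns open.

Calling stack.push on south, and get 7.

Then maze.move on south, and observe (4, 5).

I call maze.sense on south, and see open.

Next I call stack.push on south, and get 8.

Calling maze.move on south, and get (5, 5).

I use maze.sense on east, : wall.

I try maze.sense on west, and observe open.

Using stack.push on west, giving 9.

Calling maze.move on west, : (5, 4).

Now I run maze.sense on north, which returns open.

Now I run stack.push on north, which returns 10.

Now I run maze.move on north, which returns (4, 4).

I invoke maze.sense on north, → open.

Invoking stack.push on north, — result: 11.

I try maze.move on north, giving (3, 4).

I try stack.pop, and get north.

Then maze.move on south, yielding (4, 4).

I use maze.sense on west, : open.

I invoke stack.push on west, and get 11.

I run maze.move on west, which returns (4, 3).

I invoke maze.sense on south, yielding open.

Next I call stack.push on south, giving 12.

I use maze.move on south, : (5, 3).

I call maze.sense on west, → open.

I call stack.push on west, — result: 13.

Now I run maze.move on west, yielding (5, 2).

I call maze.sense on north, : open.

I invoke stack.push on north, : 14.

I use maze.move on north, and observe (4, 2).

I run maze.sense on north, and see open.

I call stack.push on north, and see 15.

Then maze.move on north, — result: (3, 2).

Next I call maze.sense on north, : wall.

Using maze.sense on west, : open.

Invoking stack.push on west, and see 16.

Using maze.move on west, yielding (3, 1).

I use maze.sense on north, — result: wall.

Next I call maze.sense on south, giving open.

Calling stack.push on south, which returns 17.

I run maze.move on south, giving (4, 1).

I use maze.sense on south, and get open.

I run stack.push on south, : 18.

Next I call maze.move on south, and observe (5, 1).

I use maze.sense on west, → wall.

I invoke stack.pop(), and observe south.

Using maze.move on north, which returns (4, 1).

I try maze.sense on west, and observe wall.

I run stack.pop(), and observe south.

I call maze.move on north, yielding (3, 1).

I use maze.sense on west, — result: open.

I invoke stack.push on west, yielding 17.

I invoke maze.move on west, and see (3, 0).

I try maze.sense on north, which returns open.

Now I run stack.push on north, yielding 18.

Invoking maze.move on north, — result: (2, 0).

Using maze.sense on north, — result: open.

I call stack.push on north, : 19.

Then maze.move on north, and see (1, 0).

I try maze.sense on north, and see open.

I try stack.push on north, yielding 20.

I use maze.move on north, and see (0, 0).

Using maze.sense on east, and see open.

Next I call stack.push on east, → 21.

I try maze.move on east, and see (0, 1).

Calling maze.sense on south, and observe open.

I run stack.push on south, — result: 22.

Now I run maze.move on south, which returns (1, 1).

Calling maze.sense on east, : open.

Now I run stack.push on east, and see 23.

I call maze.move on east, and see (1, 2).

Using maze.sense on north, and get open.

I call stack.push on north, : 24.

Next I call maze.move on north, yielding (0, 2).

Next I call maze.sense on east, — result: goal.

Next I call maze.move on east, and see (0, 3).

Answer: (0, 3)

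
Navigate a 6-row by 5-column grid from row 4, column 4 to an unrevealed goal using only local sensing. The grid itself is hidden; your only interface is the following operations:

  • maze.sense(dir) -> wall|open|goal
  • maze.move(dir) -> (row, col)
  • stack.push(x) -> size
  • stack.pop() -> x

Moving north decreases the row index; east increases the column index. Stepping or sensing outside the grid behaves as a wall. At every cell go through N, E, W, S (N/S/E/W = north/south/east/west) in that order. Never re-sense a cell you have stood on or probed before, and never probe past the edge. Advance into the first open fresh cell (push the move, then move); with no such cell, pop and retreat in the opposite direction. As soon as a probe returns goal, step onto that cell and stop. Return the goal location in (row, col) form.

==> maze.sense(dir='north')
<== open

==> stack.push(x='north')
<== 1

==> maze.move(dir='north')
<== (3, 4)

==> maze.sense(dir='north')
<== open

==> stack.push(x='north')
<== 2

==> maze.move(dir='north')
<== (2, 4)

==> maze.sense(dir='north')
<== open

==> stack.push(x='north')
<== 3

==> maze.move(dir='north')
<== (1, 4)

==> maze.sense(dir='north')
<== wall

==> maze.sense(dir='west')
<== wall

==> stack.pop()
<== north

==> maze.move(dir='south')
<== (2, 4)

==> maze.sense(dir='west')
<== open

==> stack.push(x='west')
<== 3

==> maze.move(dir='west')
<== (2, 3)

==> maze.sense(dir='west')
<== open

==> stack.push(x='west')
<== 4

==> maze.move(dir='west')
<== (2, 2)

==> maze.sense(dir='north')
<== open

==> stack.push(x='north')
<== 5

==> maze.move(dir='north')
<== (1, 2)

==> maze.sense(dir='north')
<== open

==> stack.push(x='north')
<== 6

==> maze.move(dir='north')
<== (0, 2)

==> maze.sense(dir='east')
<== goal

==> maze.move(dir='east')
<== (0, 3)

Answer: (0, 3)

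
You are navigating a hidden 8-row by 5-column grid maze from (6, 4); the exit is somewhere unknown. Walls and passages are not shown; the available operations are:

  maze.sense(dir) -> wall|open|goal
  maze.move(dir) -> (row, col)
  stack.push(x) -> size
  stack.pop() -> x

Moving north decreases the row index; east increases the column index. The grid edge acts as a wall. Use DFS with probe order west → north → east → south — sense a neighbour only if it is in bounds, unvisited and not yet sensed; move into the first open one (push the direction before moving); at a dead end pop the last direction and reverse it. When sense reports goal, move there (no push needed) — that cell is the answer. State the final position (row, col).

-> maze.sense(dir=west)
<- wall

-> maze.sense(dir=north)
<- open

-> stack.push(x=north)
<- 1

-> maze.move(dir=north)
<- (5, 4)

-> maze.sense(dir=west)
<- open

-> stack.push(x=west)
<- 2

-> maze.move(dir=west)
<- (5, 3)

-> maze.sense(dir=west)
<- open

-> stack.push(x=west)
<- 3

-> maze.move(dir=west)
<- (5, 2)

-> maze.sense(dir=west)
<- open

-> stack.push(x=west)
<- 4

-> maze.move(dir=west)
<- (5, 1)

-> maze.sense(dir=west)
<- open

-> stack.push(x=west)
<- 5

-> maze.move(dir=west)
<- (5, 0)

-> maze.sense(dir=north)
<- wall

-> maze.sense(dir=south)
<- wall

-> stack.pop()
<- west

-> maze.move(dir=east)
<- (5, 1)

-> maze.sense(dir=north)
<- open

-> stack.push(x=north)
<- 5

-> maze.move(dir=north)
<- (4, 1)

-> maze.sense(dir=north)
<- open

-> stack.push(x=north)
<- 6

-> maze.move(dir=north)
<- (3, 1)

-> maze.sense(dir=west)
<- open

-> stack.push(x=west)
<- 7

-> maze.move(dir=west)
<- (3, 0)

-> maze.sense(dir=north)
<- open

-> stack.push(x=north)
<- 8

-> maze.move(dir=north)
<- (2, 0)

-> maze.sense(dir=north)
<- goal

-> maze.move(dir=north)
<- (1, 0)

Answer: (1, 0)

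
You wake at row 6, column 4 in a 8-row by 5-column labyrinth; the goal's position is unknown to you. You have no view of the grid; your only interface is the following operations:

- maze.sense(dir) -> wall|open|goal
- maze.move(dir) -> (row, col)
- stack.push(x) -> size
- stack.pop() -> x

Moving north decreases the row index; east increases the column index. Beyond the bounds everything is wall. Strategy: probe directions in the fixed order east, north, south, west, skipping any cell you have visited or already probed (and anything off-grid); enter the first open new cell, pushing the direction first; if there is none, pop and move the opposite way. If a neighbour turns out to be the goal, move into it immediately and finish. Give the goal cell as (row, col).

% maze.sense dir='north'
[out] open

% stack.push x='north'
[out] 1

% maze.move dir='north'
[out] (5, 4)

% maze.sense dir='north'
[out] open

% stack.push x='north'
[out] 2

% maze.move dir='north'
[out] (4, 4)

% maze.sense dir='north'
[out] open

% stack.push x='north'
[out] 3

% maze.move dir='north'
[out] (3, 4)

% maze.sense dir='north'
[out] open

% stack.push x='north'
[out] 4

% maze.move dir='north'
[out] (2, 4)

% maze.sense dir='north'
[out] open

% stack.push x='north'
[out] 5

% maze.move dir='north'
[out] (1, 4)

% maze.sense dir='north'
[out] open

% stack.push x='north'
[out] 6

% maze.move dir='north'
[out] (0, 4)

% maze.sense dir='west'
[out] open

% stack.push x='west'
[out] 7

% maze.move dir='west'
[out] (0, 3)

% maze.sense dir='south'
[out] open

% stack.push x='south'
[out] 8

% maze.move dir='south'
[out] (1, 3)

% maze.sense dir='south'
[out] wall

% maze.sense dir='west'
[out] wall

% stack.pop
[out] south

% maze.move dir='north'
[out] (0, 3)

% maze.sense dir='west'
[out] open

% stack.push x='west'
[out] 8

% maze.move dir='west'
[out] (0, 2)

% maze.sense dir='west'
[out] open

% stack.push x='west'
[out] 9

% maze.move dir='west'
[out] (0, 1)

% maze.sense dir='south'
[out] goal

% maze.move dir='south'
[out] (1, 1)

Answer: (1, 1)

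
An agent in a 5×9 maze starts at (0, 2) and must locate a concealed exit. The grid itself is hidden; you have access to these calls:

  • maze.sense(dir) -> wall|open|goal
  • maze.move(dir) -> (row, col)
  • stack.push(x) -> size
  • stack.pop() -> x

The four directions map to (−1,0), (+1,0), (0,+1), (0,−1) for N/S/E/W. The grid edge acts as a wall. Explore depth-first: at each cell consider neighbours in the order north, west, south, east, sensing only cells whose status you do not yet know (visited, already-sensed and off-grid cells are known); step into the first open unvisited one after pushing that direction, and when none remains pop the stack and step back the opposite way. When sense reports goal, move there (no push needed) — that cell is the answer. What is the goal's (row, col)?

I invoke maze.sense with west, and get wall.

I run maze.sense with south, yielding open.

I invoke stack.push with south, : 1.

Then maze.move with south, giving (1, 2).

Calling maze.sense with west, : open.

Then stack.push with west, — result: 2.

I invoke maze.move with west, and observe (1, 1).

I run maze.sense with west, → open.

Then stack.push with west, — result: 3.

Using maze.move with west, which returns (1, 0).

Using maze.sense with north, giving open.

Invoking stack.push with north, → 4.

I use maze.move with north, : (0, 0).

Now I run stack.pop, and get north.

Now I run maze.move with south, yielding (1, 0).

Using maze.sense with south, which returns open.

I try stack.push with south, and see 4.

Then maze.move with south, and observe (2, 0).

Then maze.sense with south, → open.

I try stack.push with south, → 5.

Calling maze.move with south, and see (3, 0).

Then maze.sense with south, and get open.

I call stack.push with south, : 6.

Invoking maze.move with south, → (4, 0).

Calling maze.sense with east, and see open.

I invoke stack.push with east, yielding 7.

I call maze.move with east, and get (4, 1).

I try maze.sense with north, and see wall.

I use maze.sense with east, and see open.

Now I run stack.push with east, and get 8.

I try maze.move with east, → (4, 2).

Using maze.sense with north, → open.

Invoking stack.push with north, and get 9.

Then maze.move with north, and see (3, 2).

Calling maze.sense with north, — result: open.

I run stack.push with north, — result: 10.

Invoking maze.move with north, yielding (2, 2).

I try maze.sense with west, → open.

Invoking stack.push with west, — result: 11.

Next I call maze.move with west, yielding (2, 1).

I use stack.pop(), : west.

I use maze.move with east, and observe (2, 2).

Now I run maze.sense with east, which returns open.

I call stack.push with east, and see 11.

Now I run maze.move with east, yielding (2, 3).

Invoking maze.sense with north, → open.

Then stack.push with north, and see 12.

I try maze.move with north, → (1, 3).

I use maze.sense with north, : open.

Then stack.push with north, yielding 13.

Next I call maze.move with north, giving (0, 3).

Calling maze.sense with east, giving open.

I invoke stack.push with east, — result: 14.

Calling maze.move with east, → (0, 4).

I run maze.sense with south, and observe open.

Using stack.push with south, giving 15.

Next I call maze.move with south, and get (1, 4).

I try maze.sense with south, — result: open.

Using stack.push with south, giving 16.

I try maze.move with south, — result: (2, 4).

Then maze.sense with south, which returns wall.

I run maze.sense with east, → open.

I call stack.push with east, which returns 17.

I invoke maze.move with east, yielding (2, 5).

I call maze.sense with north, giving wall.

I try maze.sense with south, and observe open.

Now I run stack.push with south, — result: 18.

Using maze.move with south, which returns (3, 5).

I run maze.sense with south, and see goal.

I use maze.move with south, and get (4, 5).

Answer: (4, 5)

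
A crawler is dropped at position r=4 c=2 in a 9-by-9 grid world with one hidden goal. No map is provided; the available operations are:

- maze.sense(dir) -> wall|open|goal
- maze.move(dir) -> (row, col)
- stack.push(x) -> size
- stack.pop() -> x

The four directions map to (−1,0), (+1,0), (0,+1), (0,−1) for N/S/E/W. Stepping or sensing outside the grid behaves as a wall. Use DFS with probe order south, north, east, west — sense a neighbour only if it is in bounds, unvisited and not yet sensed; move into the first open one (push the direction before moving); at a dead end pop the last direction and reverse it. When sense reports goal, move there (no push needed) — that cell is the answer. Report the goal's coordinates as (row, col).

> maze.sense south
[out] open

> stack.push south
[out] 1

> maze.move south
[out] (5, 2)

> maze.sense south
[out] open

> stack.push south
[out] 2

> maze.move south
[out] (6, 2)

> maze.sense south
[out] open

> stack.push south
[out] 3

> maze.move south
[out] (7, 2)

> maze.sense south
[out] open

> stack.push south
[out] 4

> maze.move south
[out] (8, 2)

> maze.sense east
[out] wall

> maze.sense west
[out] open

> stack.push west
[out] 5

> maze.move west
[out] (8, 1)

> maze.sense north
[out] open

> stack.push north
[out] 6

> maze.move north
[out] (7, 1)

> maze.sense north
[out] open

> stack.push north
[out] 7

> maze.move north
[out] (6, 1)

> maze.sense north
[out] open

> stack.push north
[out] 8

> maze.move north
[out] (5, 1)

> maze.sense north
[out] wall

> maze.sense west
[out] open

> stack.push west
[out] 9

> maze.move west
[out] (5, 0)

> maze.sense south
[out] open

> stack.push south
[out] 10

> maze.move south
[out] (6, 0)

> maze.sense south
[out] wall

> stack.pop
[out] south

> maze.move north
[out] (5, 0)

> maze.sense north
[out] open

> stack.push north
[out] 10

> maze.move north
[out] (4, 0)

> maze.sense north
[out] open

> stack.push north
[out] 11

> maze.move north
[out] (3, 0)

> maze.sense north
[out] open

> stack.push north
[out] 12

> maze.move north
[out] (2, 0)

> maze.sense north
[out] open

> stack.push north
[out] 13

> maze.move north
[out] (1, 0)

> maze.sense north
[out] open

> stack.push north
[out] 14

> maze.move north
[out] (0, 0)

> maze.sense east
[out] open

> stack.push east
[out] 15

> maze.move east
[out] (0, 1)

> maze.sense south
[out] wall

> maze.sense east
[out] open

> stack.push east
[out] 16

> maze.move east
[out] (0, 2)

> maze.sense south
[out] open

> stack.push south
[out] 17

> maze.move south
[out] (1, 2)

> maze.sense south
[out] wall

> maze.sense east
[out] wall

> stack.pop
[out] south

> maze.move north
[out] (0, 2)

> maze.sense east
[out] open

> stack.push east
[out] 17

> maze.move east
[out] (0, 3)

> maze.sense east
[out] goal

> maze.move east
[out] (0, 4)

Answer: (0, 4)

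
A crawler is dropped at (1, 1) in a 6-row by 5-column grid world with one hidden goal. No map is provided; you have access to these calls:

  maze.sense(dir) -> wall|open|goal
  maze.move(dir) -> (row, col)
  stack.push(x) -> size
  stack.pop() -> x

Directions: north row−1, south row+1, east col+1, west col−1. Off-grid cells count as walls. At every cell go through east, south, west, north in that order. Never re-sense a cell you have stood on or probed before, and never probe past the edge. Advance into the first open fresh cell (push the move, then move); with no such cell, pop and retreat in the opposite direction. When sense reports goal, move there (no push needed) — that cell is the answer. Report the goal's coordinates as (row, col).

! maze.sense(dir='east') ~> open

! stack.push(x='east') ~> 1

! maze.move(dir='east') ~> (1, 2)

! maze.sense(dir='east') ~> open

! stack.push(x='east') ~> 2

! maze.move(dir='east') ~> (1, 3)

! maze.sense(dir='east') ~> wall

! maze.sense(dir='south') ~> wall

! maze.sense(dir='north') ~> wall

! stack.pop() ~> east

! maze.move(dir='west') ~> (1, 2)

! maze.sense(dir='south') ~> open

! stack.push(x='south') ~> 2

! maze.move(dir='south') ~> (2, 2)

! maze.sense(dir='south') ~> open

! stack.push(x='south') ~> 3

! maze.move(dir='south') ~> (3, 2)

! maze.sense(dir='east') ~> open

! stack.push(x='east') ~> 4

! maze.move(dir='east') ~> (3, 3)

! maze.sense(dir='east') ~> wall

! maze.sense(dir='south') ~> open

! stack.push(x='south') ~> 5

! maze.move(dir='south') ~> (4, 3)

! maze.sense(dir='east') ~> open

! stack.push(x='east') ~> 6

! maze.move(dir='east') ~> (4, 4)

! maze.sense(dir='south') ~> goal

! maze.move(dir='south') ~> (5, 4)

Answer: (5, 4)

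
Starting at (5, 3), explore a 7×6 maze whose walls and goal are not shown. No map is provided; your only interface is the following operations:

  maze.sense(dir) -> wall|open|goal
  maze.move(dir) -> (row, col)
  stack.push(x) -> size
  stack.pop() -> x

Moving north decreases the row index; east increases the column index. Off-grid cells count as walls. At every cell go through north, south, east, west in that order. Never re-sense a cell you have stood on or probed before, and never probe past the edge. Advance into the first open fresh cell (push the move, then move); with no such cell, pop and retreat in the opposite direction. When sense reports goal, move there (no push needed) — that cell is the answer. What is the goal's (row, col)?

% 1. sense(dir=north) : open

% 2. push(x=north) : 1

% 3. move(dir=north) : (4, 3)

% 4. sense(dir=north) : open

% 5. push(x=north) : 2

% 6. move(dir=north) : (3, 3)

% 7. sense(dir=north) : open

% 8. push(x=north) : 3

% 9. move(dir=north) : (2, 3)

% 10. sense(dir=north) : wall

% 11. sense(dir=east) : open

% 12. push(x=east) : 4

% 13. move(dir=east) : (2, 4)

% 14. sense(dir=north) : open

% 15. push(x=north) : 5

% 16. move(dir=north) : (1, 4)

% 17. sense(dir=north) : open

% 18. push(x=north) : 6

% 19. move(dir=north) : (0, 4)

% 20. sense(dir=east) : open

% 21. push(x=east) : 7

% 22. move(dir=east) : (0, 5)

% 23. sense(dir=south) : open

% 24. push(x=south) : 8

% 25. move(dir=south) : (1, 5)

% 26. sense(dir=south) : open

% 27. push(x=south) : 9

% 28. move(dir=south) : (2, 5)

% 29. sense(dir=south) : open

% 30. push(x=south) : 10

% 31. move(dir=south) : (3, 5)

% 32. sense(dir=south) : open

% 33. push(x=south) : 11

% 34. move(dir=south) : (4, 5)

% 35. sense(dir=south) : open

% 36. push(x=south) : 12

% 37. move(dir=south) : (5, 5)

% 38. sense(dir=south) : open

% 39. push(x=south) : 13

% 40. move(dir=south) : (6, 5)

% 41. sense(dir=west) : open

% 42. push(x=west) : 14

% 43. move(dir=west) : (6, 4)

% 44. sense(dir=north) : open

% 45. push(x=north) : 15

% 46. move(dir=north) : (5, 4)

% 47. sense(dir=north) : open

% 48. push(x=north) : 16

% 49. move(dir=north) : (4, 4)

% 50. sense(dir=north) : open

% 51. push(x=north) : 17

% 52. move(dir=north) : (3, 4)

% 53. pop() : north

% 54. move(dir=south) : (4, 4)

% 55. pop() : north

% 56. move(dir=south) : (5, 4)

% 57. pop() : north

% 58. move(dir=south) : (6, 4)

% 59. sense(dir=west) : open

% 60. push(x=west) : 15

% 61. move(dir=west) : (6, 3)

% 62. sense(dir=west) : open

% 63. push(x=west) : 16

% 64. move(dir=west) : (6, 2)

% 65. sense(dir=north) : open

% 66. push(x=north) : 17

% 67. move(dir=north) : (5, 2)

% 68. sense(dir=north) : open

% 69. push(x=north) : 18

% 70. move(dir=north) : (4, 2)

% 71. sense(dir=north) : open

% 72. push(x=north) : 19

% 73. move(dir=north) : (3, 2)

% 74. sense(dir=north) : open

% 75. push(x=north) : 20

% 76. move(dir=north) : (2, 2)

% 77. sense(dir=north) : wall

% 78. sense(dir=west) : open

% 79. push(x=west) : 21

% 80. move(dir=west) : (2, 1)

% 81. sense(dir=north) : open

% 82. push(x=north) : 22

% 83. move(dir=north) : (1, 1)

% 84. sense(dir=north) : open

% 85. push(x=north) : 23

% 86. move(dir=north) : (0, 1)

% 87. sense(dir=east) : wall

% 88. sense(dir=west) : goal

% 89. move(dir=west) : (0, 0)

Answer: (0, 0)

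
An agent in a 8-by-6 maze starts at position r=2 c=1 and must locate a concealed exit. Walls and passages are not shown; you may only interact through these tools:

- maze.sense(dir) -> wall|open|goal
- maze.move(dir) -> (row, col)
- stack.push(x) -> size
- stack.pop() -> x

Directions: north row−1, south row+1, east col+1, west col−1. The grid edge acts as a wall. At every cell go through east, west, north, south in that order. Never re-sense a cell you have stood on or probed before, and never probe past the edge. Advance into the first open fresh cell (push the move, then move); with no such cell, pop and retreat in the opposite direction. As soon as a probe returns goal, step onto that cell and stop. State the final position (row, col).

·→ maze.sense(dir: east)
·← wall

·→ maze.sense(dir: west)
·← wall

·→ maze.sense(dir: north)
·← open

·→ stack.push(x: north)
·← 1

·→ maze.move(dir: north)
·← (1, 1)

·→ maze.sense(dir: east)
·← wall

·→ maze.sense(dir: west)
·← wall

·→ maze.sense(dir: north)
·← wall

·→ stack.pop()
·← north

·→ maze.move(dir: south)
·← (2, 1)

·→ maze.sense(dir: south)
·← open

·→ stack.push(x: south)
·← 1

·→ maze.move(dir: south)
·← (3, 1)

·→ maze.sense(dir: east)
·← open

·→ stack.push(x: east)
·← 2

·→ maze.move(dir: east)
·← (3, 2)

·→ maze.sense(dir: east)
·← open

·→ stack.push(x: east)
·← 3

·→ maze.move(dir: east)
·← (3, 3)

·→ maze.sense(dir: east)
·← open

·→ stack.push(x: east)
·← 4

·→ maze.move(dir: east)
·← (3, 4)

·→ maze.sense(dir: east)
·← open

·→ stack.push(x: east)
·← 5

·→ maze.move(dir: east)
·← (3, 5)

·→ maze.sense(dir: north)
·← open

·→ stack.push(x: north)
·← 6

·→ maze.move(dir: north)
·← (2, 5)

·→ maze.sense(dir: west)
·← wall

·→ maze.sense(dir: north)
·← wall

·→ stack.pop()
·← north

·→ maze.move(dir: south)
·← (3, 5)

·→ maze.sense(dir: south)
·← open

·→ stack.push(x: south)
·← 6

·→ maze.move(dir: south)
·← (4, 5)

·→ maze.sense(dir: west)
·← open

·→ stack.push(x: west)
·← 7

·→ maze.move(dir: west)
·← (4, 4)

·→ maze.sense(dir: west)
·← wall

·→ maze.sense(dir: south)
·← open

·→ stack.push(x: south)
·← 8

·→ maze.move(dir: south)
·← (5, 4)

·→ maze.sense(dir: east)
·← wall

·→ maze.sense(dir: west)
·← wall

·→ maze.sense(dir: south)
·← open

·→ stack.push(x: south)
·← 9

·→ maze.move(dir: south)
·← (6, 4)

·→ maze.sense(dir: east)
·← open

·→ stack.push(x: east)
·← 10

·→ maze.move(dir: east)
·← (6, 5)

·→ maze.sense(dir: south)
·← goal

·→ maze.move(dir: south)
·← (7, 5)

Answer: (7, 5)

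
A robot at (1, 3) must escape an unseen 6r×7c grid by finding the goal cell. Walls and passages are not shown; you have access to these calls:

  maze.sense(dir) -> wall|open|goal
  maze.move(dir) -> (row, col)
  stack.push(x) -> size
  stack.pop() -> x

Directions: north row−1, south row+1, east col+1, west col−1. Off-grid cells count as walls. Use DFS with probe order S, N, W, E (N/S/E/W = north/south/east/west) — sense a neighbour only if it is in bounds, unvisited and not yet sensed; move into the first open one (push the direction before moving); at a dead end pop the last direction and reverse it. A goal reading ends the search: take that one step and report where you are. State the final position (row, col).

>> sense(dir=south)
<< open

>> push(x=south)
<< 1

>> move(dir=south)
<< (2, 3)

>> sense(dir=south)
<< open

>> push(x=south)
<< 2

>> move(dir=south)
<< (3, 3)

>> sense(dir=south)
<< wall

>> sense(dir=west)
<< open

>> push(x=west)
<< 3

>> move(dir=west)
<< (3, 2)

>> sense(dir=south)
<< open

>> push(x=south)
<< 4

>> move(dir=south)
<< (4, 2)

>> sense(dir=south)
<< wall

>> sense(dir=west)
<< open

>> push(x=west)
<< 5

>> move(dir=west)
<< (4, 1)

>> sense(dir=south)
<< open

>> push(x=south)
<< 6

>> move(dir=south)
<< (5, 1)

>> sense(dir=west)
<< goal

>> move(dir=west)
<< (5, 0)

Answer: (5, 0)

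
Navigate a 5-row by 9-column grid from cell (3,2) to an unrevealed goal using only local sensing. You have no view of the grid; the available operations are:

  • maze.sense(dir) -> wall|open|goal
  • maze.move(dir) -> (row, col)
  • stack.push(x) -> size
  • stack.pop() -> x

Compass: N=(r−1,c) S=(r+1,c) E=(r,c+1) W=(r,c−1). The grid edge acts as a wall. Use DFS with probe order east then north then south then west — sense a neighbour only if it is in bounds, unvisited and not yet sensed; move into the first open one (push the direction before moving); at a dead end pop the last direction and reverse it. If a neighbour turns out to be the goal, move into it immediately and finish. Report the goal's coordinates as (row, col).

Then maze.sense on dir=east, and see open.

Calling stack.push on x=east, and see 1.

I run maze.move on dir=east, giving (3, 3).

I use maze.sense on dir=east, and see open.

Calling stack.push on x=east, giving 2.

Now I run maze.move on dir=east, and see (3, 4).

Calling maze.sense on dir=east, giving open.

Using stack.push on x=east, yielding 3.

Then maze.move on dir=east, and observe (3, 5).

Invoking maze.sense on dir=east, and get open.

Invoking stack.push on x=east, and observe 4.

I run maze.move on dir=east, → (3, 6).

Then maze.sense on dir=east, — result: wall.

Now I run maze.sense on dir=north, and get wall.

Now I run maze.sense on dir=south, — result: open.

I invoke stack.push on x=south, and get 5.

I run maze.move on dir=south, → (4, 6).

Invoking maze.sense on dir=east, and get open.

Then stack.push on x=east, and observe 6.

I use maze.move on dir=east, which returns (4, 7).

Now I run maze.sense on dir=east, and get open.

I use stack.push on x=east, → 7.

Invoking maze.move on dir=east, and get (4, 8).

Invoking maze.sense on dir=north, yielding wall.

Using stack.pop, : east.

Calling maze.move on dir=west, and see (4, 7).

I run stack.pop, giving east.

I invoke maze.move on dir=west, which returns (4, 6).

Using maze.sense on dir=west, and get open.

Calling stack.push on x=west, which returns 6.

Then maze.move on dir=west, giving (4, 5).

Invoking maze.sense on dir=west, which returns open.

Using stack.push on x=west, giving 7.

Invoking maze.move on dir=west, which returns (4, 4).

Calling maze.sense on dir=west, giving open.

Invoking stack.push on x=west, which returns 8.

I run maze.move on dir=west, : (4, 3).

I use maze.sense on dir=west, — result: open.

Using stack.push on x=west, and see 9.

Then maze.move on dir=west, giving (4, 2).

I invoke maze.sense on dir=west, yielding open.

I try stack.push on x=west, and get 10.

Now I run maze.move on dir=west, yielding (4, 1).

Next I call maze.sense on dir=north, and observe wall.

Now I run maze.sense on dir=west, : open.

Using stack.push on x=west, and see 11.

Now I run maze.move on dir=west, giving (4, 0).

Calling maze.sense on dir=north, and get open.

Now I run stack.push on x=north, which returns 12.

Then maze.move on dir=north, and get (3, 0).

I use maze.sense on dir=north, and get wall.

I invoke stack.pop, which returns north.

Now I run maze.move on dir=south, and see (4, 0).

Then stack.pop, yielding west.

I invoke maze.move on dir=east, giving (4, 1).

I run stack.pop, : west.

Then maze.move on dir=east, and get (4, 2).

I invoke stack.pop(), and get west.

I invoke maze.move on dir=east, and get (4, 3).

Calling stack.pop, : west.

Then maze.move on dir=east, — result: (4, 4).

Calling stack.pop(), yielding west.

Then maze.move on dir=east, and observe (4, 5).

Next I call stack.pop(), and get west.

Invoking maze.move on dir=east, → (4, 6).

Then stack.pop(), giving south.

Next I call maze.move on dir=north, — result: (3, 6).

I run stack.pop(), : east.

Next I call maze.move on dir=west, — result: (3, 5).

I run maze.sense on dir=north, yielding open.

Using stack.push on x=north, and get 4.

I invoke maze.move on dir=north, giving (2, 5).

Then maze.sense on dir=north, giving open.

I use stack.push on x=north, — result: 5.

Now I run maze.move on dir=north, : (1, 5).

I try maze.sense on dir=east, : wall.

Using maze.sense on dir=north, and see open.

I run stack.push on x=north, and see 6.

Now I run maze.move on dir=north, → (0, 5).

Then maze.sense on dir=east, yielding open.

Then stack.push on x=east, — result: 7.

I run maze.move on dir=east, and see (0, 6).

I call maze.sense on dir=east, and observe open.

Then stack.push on x=east, — result: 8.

I try maze.move on dir=east, and see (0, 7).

I use maze.sense on dir=east, and get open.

I use stack.push on x=east, giving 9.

Now I run maze.move on dir=east, and observe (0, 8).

Now I run maze.sense on dir=south, giving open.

I run stack.push on x=south, and see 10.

Then maze.move on dir=south, and observe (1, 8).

Invoking maze.sense on dir=south, → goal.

Using maze.move on dir=south, and observe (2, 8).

Answer: (2, 8)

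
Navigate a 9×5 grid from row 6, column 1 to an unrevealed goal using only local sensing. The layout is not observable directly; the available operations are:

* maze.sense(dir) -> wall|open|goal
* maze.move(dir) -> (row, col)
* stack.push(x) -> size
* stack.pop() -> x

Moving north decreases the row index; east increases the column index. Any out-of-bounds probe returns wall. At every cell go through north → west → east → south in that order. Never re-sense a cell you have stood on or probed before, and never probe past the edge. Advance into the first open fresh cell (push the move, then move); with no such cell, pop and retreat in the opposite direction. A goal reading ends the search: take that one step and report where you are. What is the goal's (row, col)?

Step: maze.sense[dir=north]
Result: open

Step: stack.push[x=north]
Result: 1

Step: maze.move[dir=north]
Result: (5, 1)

Step: maze.sense[dir=north]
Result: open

Step: stack.push[x=north]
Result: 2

Step: maze.move[dir=north]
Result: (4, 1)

Step: maze.sense[dir=north]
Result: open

Step: stack.push[x=north]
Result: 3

Step: maze.move[dir=north]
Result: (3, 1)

Step: maze.sense[dir=north]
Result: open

Step: stack.push[x=north]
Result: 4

Step: maze.move[dir=north]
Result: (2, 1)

Step: maze.sense[dir=north]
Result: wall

Step: maze.sense[dir=west]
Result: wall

Step: maze.sense[dir=east]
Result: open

Step: stack.push[x=east]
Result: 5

Step: maze.move[dir=east]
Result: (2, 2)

Step: maze.sense[dir=north]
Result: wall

Step: maze.sense[dir=east]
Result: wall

Step: maze.sense[dir=south]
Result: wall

Step: stack.pop[]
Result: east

Step: maze.move[dir=west]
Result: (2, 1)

Step: stack.pop[]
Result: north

Step: maze.move[dir=south]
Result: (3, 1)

Step: maze.sense[dir=west]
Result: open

Step: stack.push[x=west]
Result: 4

Step: maze.move[dir=west]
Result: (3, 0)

Step: maze.sense[dir=south]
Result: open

Step: stack.push[x=south]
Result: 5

Step: maze.move[dir=south]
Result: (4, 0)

Step: maze.sense[dir=south]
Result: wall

Step: stack.pop[]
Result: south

Step: maze.move[dir=north]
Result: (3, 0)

Step: stack.pop[]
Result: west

Step: maze.move[dir=east]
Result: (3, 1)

Step: stack.pop[]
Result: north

Step: maze.move[dir=south]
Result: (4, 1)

Step: maze.sense[dir=east]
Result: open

Step: stack.push[x=east]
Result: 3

Step: maze.move[dir=east]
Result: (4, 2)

Step: maze.sense[dir=east]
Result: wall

Step: maze.sense[dir=south]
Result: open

Step: stack.push[x=south]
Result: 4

Step: maze.move[dir=south]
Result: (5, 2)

Step: maze.sense[dir=east]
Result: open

Step: stack.push[x=east]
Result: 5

Step: maze.move[dir=east]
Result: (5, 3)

Step: maze.sense[dir=east]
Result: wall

Step: maze.sense[dir=south]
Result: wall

Step: stack.pop[]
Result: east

Step: maze.move[dir=west]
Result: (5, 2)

Step: maze.sense[dir=south]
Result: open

Step: stack.push[x=south]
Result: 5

Step: maze.move[dir=south]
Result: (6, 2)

Step: maze.sense[dir=south]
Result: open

Step: stack.push[x=south]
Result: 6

Step: maze.move[dir=south]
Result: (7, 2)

Step: maze.sense[dir=west]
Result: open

Step: stack.push[x=west]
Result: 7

Step: maze.move[dir=west]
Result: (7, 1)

Step: maze.sense[dir=west]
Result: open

Step: stack.push[x=west]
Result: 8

Step: maze.move[dir=west]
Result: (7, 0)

Step: maze.sense[dir=north]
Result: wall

Step: maze.sense[dir=south]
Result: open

Step: stack.push[x=south]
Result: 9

Step: maze.move[dir=south]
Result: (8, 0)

Step: maze.sense[dir=east]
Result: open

Step: stack.push[x=east]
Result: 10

Step: maze.move[dir=east]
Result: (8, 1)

Step: maze.sense[dir=east]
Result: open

Step: stack.push[x=east]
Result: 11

Step: maze.move[dir=east]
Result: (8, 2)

Step: maze.sense[dir=east]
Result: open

Step: stack.push[x=east]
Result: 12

Step: maze.move[dir=east]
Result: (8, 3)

Step: maze.sense[dir=north]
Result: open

Step: stack.push[x=north]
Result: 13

Step: maze.move[dir=north]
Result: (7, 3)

Step: maze.sense[dir=east]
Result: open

Step: stack.push[x=east]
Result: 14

Step: maze.move[dir=east]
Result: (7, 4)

Step: maze.sense[dir=north]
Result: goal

Step: maze.move[dir=north]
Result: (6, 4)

Answer: (6, 4)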